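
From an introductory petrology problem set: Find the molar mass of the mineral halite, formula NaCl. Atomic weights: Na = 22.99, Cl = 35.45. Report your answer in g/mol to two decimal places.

58.44 g/mol

Na: 1 × 22.99 = 22.9900
Cl: 1 × 35.45 = 35.4500
Summing the contributions gives the formula mass.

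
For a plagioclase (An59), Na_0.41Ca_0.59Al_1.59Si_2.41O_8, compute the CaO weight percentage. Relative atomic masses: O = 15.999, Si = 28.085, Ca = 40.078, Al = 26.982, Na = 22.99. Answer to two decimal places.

12.18 wt%

Formula mass = 271.650 g/mol.
0.59 Ca → 0.5900 mol CaO per formula unit; M(CaO) = 56.077, so CaO mass = 33.085 g.
33.085/271.650 × 100 = 12.18 wt%.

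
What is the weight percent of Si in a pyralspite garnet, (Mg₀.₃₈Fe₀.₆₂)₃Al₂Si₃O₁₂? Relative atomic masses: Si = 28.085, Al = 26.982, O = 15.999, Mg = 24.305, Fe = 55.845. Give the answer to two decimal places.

18.25 weight percent

Formula mass = 1.14·24.305 + 1.86·55.845 + 2·26.982 + 3·28.085 + 12·15.999 = 461.786 g/mol, of which 84.255 g is Si.
So Si makes up 84.255/461.786 = 0.1825 of the mass, i.e. 18.25%.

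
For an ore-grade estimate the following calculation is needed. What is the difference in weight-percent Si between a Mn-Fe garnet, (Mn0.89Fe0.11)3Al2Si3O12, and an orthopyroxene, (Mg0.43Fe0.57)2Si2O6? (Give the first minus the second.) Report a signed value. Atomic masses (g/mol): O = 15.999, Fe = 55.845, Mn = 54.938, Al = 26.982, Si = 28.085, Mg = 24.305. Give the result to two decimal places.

-6.72 percentage points

Si in (Mn0.89Fe0.11)3Al2Si3O12: molar mass 495.320 g/mol; 3×28.085 = 84.255 g → 17.01 wt%.
Si in (Mg0.43Fe0.57)2Si2O6: molar mass 236.730 g/mol; 2×28.085 = 56.170 g → 23.73 wt%.
Difference = 17.01 − 23.73 = -6.72 percentage points.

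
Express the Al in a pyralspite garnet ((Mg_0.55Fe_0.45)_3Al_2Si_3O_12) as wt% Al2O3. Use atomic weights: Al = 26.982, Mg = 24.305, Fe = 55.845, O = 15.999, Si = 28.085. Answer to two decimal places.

M((Mg_0.55Fe_0.45)_3Al_2Si_3O_12) = 445.701 g/mol; M(Al2O3) = 101.961 g/mol.
Moles Al2O3 per formula unit = 2 Al ÷ 2 = 1.0000.
Al2O3 fraction = (1.0000 × 101.961) / 445.701 = 101.961/445.701 = 0.2288.

22.88 wt%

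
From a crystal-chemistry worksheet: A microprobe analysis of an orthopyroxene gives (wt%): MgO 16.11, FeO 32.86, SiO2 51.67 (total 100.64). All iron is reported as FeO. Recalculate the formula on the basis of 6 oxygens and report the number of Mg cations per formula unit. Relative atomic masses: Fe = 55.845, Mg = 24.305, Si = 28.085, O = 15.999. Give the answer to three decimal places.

0.931 Mg apfu

16.11 wt% MgO ÷ 40.304 g/mol = 0.39971 mol, giving 0.39971 Mg and 0.39971 O.
32.86 wt% FeO ÷ 71.844 g/mol = 0.45738 mol, giving 0.45738 Fe and 0.45738 O.
51.67 wt% SiO2 ÷ 60.083 g/mol = 0.85998 mol, giving 0.85998 Si and 1.71996 O.
Oxygen sums to 2.57705; scaling by 6/2.57705 = 2.32824 puts the formula on 6 O.
Mg: 0.39971 × 2.32824 = 0.931 atoms per formula unit.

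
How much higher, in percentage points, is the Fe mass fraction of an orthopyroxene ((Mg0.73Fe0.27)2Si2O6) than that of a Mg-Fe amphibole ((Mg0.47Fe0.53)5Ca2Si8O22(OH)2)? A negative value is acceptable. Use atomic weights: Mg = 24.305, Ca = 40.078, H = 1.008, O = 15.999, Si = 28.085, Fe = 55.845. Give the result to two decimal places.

M((Mg0.73Fe0.27)2Si2O6) = 217.806 g/mol, so wt% Fe = 30.156/217.806 × 100 = 13.85%.
M((Mg0.47Fe0.53)5Ca2Si8O22(OH)2) = 895.934 g/mol, so wt% Fe = 147.989/895.934 × 100 = 16.52%.
13.85 − 16.52 = -2.67 pp.

-2.67 percentage points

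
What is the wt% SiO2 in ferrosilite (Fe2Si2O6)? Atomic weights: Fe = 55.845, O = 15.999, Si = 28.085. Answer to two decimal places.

45.54 wt%

M(Fe2Si2O6) = 263.854 g/mol; M(SiO2) = 60.083 g/mol.
Moles SiO2 per formula unit = 2 Si ÷ 1 = 2.0000.
SiO2 fraction = (2.0000 × 60.083) / 263.854 = 120.166/263.854 = 0.4554.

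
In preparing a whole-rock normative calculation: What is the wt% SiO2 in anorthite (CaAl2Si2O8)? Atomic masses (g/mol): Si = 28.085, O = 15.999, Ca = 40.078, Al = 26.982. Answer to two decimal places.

43.19 wt%

Molar mass of CaAl2Si2O8 = 1*40.078 + 2*26.982 + 2*28.085 + 8*15.999 = 278.204 g/mol.
Each formula unit contains 2 Si, equivalent to 2/1 = 2.0000 mol SiO2.
M(SiO2) = 1×28.085 + 2×15.999 = 60.083 g/mol.
Mass of SiO2 per formula unit = 2.0000 × 60.083 = 120.166 g.
SiO2 wt% = 120.166 / 278.204 × 100 = 43.19%.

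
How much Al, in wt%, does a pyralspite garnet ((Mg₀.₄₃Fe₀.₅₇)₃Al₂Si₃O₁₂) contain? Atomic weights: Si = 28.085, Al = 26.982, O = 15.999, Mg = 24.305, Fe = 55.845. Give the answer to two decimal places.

11.81 wt%

Formula mass = 1.29*24.305 + 1.71*55.845 + 2*26.982 + 3*28.085 + 12*15.999 = 457.055 g/mol, of which 53.964 g is Al.
So Al makes up 53.964/457.055 = 0.1181 of the mass, i.e. 11.81%.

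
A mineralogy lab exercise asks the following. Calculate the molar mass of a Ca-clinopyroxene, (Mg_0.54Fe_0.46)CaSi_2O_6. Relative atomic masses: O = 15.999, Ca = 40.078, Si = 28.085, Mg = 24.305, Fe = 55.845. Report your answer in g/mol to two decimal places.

231.06 g/mol

The formula mass is the sum 0.54*24.305 + 0.46*55.845 + 1*40.078 + 2*28.085 + 6*15.999.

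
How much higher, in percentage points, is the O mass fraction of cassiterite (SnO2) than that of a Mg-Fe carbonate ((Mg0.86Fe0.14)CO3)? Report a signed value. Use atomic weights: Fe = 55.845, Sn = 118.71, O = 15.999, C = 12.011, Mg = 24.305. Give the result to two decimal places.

-32.86 percentage points

First mineral: 31.998 g O in 150.708 g formula = 21.23 wt% O.
Second mineral: 47.997 g O in 88.729 g formula = 54.09 wt% O.
21.23% − 54.09% gives a difference of -32.86 percentage points.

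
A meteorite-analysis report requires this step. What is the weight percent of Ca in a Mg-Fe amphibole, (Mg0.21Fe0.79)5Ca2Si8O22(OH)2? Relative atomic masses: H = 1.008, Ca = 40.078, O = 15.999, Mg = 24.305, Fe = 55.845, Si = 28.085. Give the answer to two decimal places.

8.56 mass %

Formula mass = 1.05×24.305 + 3.95×55.845 + 2×40.078 + 8×28.085 + 24×15.999 + 2×1.008 = 936.936 g/mol, of which 80.156 g is Ca.
So Ca makes up 80.156/936.936 = 0.0856 of the mass, i.e. 8.56%.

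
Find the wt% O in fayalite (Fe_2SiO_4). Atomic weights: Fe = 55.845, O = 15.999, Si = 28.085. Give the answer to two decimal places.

M(Fe_2SiO_4) = 203.771 g/mol.
O contributes 4 × 15.999 = 63.996 g per mole.
63.996/203.771 = 0.3141 → 31.41%.

31.41 mass %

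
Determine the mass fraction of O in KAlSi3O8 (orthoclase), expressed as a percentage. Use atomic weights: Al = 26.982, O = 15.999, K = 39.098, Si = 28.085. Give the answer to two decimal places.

45.99 mass %

Molar mass of KAlSi3O8: 1*39.098 + 1*26.982 + 3*28.085 + 8*15.999 = 278.327 g/mol.
Mass of O per formula unit: 8 × 15.999 = 127.992 g.
Weight fraction O = 127.992 / 278.327 = 0.4599.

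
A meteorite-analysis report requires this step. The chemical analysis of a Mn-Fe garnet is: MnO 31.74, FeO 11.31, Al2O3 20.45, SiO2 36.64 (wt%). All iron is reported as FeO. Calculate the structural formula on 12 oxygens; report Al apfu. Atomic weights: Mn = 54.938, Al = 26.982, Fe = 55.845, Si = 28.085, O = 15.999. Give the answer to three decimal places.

MnO (M=70.937): mol = 0.44744; Mn = 0.44744, O = 0.44744.
FeO (M=71.844): mol = 0.15742; Fe = 0.15742, O = 0.15742.
Al2O3 (M=101.961): mol = 0.20057; Al = 0.40114, O = 0.60171.
SiO2 (M=60.083): mol = 0.60982; Si = 0.60982, O = 1.21964.
ΣO = 2.42621; factor = 12/ΣO = 4.94599.
Al apfu = 0.40114 × 4.94599 = 1.984.

1.984 Al apfu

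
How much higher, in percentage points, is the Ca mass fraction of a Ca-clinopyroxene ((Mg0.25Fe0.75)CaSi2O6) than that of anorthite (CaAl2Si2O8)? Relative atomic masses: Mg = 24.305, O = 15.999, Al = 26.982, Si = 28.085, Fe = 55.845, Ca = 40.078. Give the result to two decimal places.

2.28 percentage points

First mineral: 40.078 g Ca in 240.202 g formula = 16.69 wt% Ca.
Second mineral: 40.078 g Ca in 278.204 g formula = 14.41 wt% Ca.
16.69% − 14.41% gives a difference of 2.28 percentage points.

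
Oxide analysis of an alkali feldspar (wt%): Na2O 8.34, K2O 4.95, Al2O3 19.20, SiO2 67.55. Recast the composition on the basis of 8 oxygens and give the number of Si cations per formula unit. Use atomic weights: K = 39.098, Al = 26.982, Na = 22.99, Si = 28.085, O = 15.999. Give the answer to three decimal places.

2.997 Si apfu

Na2O (M=61.979): mol = 0.13456; Na = 0.26912, O = 0.13456.
K2O (M=94.195): mol = 0.05255; K = 0.10510, O = 0.05255.
Al2O3 (M=101.961): mol = 0.18831; Al = 0.37662, O = 0.56493.
SiO2 (M=60.083): mol = 1.12428; Si = 1.12428, O = 2.24856.
ΣO = 3.00060; factor = 8/ΣO = 2.66613.
Si apfu = 1.12428 × 2.66613 = 2.997.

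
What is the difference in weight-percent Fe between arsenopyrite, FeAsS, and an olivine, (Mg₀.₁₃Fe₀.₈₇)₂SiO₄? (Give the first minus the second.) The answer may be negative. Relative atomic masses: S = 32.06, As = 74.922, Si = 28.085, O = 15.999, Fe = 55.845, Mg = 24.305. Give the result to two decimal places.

-15.39 percentage points

M(FeAsS) = 162.827 g/mol, so wt% Fe = 55.845/162.827 × 100 = 34.30%.
M((Mg₀.₁₃Fe₀.₈₇)₂SiO₄) = 195.571 g/mol, so wt% Fe = 97.170/195.571 × 100 = 49.69%.
34.30 − 49.69 = -15.39 pp.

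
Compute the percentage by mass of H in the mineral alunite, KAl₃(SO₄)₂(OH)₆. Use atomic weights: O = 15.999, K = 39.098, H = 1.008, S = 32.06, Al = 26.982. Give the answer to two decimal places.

1.46 wt%

M(KAl₃(SO₄)₂(OH)₆) = 414.198 g/mol.
H contributes 6 × 1.008 = 6.048 g per mole.
6.048/414.198 = 0.0146 → 1.46%.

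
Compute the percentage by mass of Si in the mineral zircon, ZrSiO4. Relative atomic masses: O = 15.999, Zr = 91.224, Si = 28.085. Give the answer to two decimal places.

Formula mass = 1×91.224 + 1×28.085 + 4×15.999 = 183.305 g/mol, of which 28.085 g is Si.
So Si makes up 28.085/183.305 = 0.1532 of the mass, i.e. 15.32%.

15.32 mass %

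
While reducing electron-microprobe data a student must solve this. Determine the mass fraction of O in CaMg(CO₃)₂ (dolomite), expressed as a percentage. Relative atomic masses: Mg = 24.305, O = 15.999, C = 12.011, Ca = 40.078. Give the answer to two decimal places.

52.06 weight percent

Formula mass = 1*40.078 + 1*24.305 + 2*12.011 + 6*15.999 = 184.399 g/mol, of which 95.994 g is O.
So O makes up 95.994/184.399 = 0.5206 of the mass, i.e. 52.06%.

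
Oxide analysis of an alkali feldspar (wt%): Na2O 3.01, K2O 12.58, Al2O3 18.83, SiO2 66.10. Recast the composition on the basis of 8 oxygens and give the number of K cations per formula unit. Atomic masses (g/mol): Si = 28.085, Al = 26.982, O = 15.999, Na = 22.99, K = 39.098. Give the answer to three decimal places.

0.728 K apfu

Na2O (M=61.979): mol = 0.04856; Na = 0.09712, O = 0.04856.
K2O (M=94.195): mol = 0.13355; K = 0.26710, O = 0.13355.
Al2O3 (M=101.961): mol = 0.18468; Al = 0.36936, O = 0.55404.
SiO2 (M=60.083): mol = 1.10014; Si = 1.10014, O = 2.20028.
ΣO = 2.93643; factor = 8/ΣO = 2.72440.
K apfu = 0.26710 × 2.72440 = 0.728.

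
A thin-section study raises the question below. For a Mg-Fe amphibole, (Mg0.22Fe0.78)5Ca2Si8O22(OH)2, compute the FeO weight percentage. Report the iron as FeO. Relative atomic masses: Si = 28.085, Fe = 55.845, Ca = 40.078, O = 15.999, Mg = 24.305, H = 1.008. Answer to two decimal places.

Molar mass of (Mg0.22Fe0.78)5Ca2Si8O22(OH)2 = 1.10×24.305 + 3.90×55.845 + 2×40.078 + 8×28.085 + 24×15.999 + 2×1.008 = 935.359 g/mol.
Each formula unit contains 3.90 Fe, equivalent to 3.90/1 = 3.9000 mol FeO.
M(FeO) = 1×55.845 + 1×15.999 = 71.844 g/mol.
Mass of FeO per formula unit = 3.9000 × 71.844 = 280.192 g.
FeO wt% = 280.192 / 935.359 × 100 = 29.96%.

29.96 wt%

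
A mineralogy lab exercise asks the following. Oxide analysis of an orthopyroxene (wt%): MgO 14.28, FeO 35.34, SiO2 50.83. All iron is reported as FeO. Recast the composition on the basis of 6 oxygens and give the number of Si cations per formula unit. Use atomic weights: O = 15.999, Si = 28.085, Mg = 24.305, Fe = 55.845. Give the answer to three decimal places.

MgO: 14.28/40.304 = 0.35431 mol → 0.35431 mol Mg, 0.35431 mol O.
FeO: 35.34/71.844 = 0.49190 mol → 0.49190 mol Fe, 0.49190 mol O.
SiO2: 50.83/60.083 = 0.84600 mol → 0.84600 mol Si, 1.69200 mol O.
Total oxygen = 2.53821 mol. Normalization factor = 6/2.53821 = 2.36387.
Si per 6 O = 0.84600 × 2.36387 = 2.000.

2.000 Si apfu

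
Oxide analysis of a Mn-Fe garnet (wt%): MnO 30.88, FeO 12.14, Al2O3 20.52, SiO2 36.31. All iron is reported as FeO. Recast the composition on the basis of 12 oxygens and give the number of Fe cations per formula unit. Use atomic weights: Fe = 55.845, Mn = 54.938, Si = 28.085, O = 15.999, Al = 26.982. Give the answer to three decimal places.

MnO: 30.88/70.937 = 0.43532 mol → 0.43532 mol Mn, 0.43532 mol O.
FeO: 12.14/71.844 = 0.16898 mol → 0.16898 mol Fe, 0.16898 mol O.
Al2O3: 20.52/101.961 = 0.20125 mol → 0.40250 mol Al, 0.60375 mol O.
SiO2: 36.31/60.083 = 0.60433 mol → 0.60433 mol Si, 1.20866 mol O.
Total oxygen = 2.41671 mol. Normalization factor = 12/2.41671 = 4.96543.
Fe per 12 O = 0.16898 × 4.96543 = 0.839.

0.839 Fe apfu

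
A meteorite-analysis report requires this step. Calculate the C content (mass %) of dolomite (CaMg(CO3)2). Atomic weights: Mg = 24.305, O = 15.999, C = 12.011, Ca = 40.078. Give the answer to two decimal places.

13.03 mass %

Molar mass of CaMg(CO3)2: 1·40.078 + 1·24.305 + 2·12.011 + 6·15.999 = 184.399 g/mol.
Mass of C per formula unit: 2 × 12.011 = 24.022 g.
Weight fraction C = 24.022 / 184.399 = 0.1303.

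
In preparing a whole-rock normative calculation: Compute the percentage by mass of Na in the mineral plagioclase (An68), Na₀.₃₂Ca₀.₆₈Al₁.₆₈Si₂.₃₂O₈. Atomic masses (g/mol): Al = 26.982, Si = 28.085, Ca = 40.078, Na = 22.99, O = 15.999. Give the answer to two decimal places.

2.69 wt%

M(Na₀.₃₂Ca₀.₆₈Al₁.₆₈Si₂.₃₂O₈) = 273.089 g/mol.
Na contributes 0.32 × 22.99 = 7.357 g per mole.
7.357/273.089 = 0.0269 → 2.69%.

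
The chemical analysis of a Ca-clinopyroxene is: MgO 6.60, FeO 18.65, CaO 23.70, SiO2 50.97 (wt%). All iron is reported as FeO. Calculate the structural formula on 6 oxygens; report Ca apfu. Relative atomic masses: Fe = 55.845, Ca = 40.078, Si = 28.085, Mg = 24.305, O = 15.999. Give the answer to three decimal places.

MgO: 6.60/40.304 = 0.16376 mol → 0.16376 mol Mg, 0.16376 mol O.
FeO: 18.65/71.844 = 0.25959 mol → 0.25959 mol Fe, 0.25959 mol O.
CaO: 23.70/56.077 = 0.42263 mol → 0.42263 mol Ca, 0.42263 mol O.
SiO2: 50.97/60.083 = 0.84833 mol → 0.84833 mol Si, 1.69666 mol O.
Total oxygen = 2.54264 mol. Normalization factor = 6/2.54264 = 2.35975.
Ca per 6 O = 0.42263 × 2.35975 = 0.997.

0.997 Ca apfu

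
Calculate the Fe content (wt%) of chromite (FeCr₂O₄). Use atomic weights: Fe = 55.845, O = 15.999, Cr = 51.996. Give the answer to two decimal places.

24.95 wt%

Molar mass of FeCr₂O₄: 1*55.845 + 2*51.996 + 4*15.999 = 223.833 g/mol.
Mass of Fe per formula unit: 1 × 55.845 = 55.845 g.
Weight fraction Fe = 55.845 / 223.833 = 0.2495.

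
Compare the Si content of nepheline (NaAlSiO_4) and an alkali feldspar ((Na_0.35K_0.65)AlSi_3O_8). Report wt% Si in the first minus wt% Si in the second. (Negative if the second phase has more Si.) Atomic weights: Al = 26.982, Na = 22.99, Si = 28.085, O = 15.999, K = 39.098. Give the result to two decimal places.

-11.13 percentage points

First mineral: 28.085 g Si in 142.053 g formula = 19.77 wt% Si.
Second mineral: 84.255 g Si in 272.689 g formula = 30.90 wt% Si.
19.77% − 30.90% gives a difference of -11.13 percentage points.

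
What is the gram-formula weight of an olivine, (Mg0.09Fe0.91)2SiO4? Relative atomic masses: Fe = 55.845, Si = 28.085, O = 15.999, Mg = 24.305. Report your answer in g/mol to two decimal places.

Mg: 0.18 × 24.305 = 4.3749
Fe: 1.82 × 55.845 = 101.6379
Si: 1 × 28.085 = 28.0850
O: 4 × 15.999 = 63.9960
Summing the contributions gives the formula mass.

198.09 g/mol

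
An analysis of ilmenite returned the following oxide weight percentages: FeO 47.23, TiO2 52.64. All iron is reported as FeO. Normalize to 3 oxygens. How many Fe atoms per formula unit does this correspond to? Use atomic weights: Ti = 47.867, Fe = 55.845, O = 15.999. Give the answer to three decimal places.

0.998 Fe apfu

FeO (M=71.844): mol = 0.65740; Fe = 0.65740, O = 0.65740.
TiO2 (M=79.865): mol = 0.65911; Ti = 0.65911, O = 1.31822.
ΣO = 1.97562; factor = 3/ΣO = 1.51851.
Fe apfu = 0.65740 × 1.51851 = 0.998.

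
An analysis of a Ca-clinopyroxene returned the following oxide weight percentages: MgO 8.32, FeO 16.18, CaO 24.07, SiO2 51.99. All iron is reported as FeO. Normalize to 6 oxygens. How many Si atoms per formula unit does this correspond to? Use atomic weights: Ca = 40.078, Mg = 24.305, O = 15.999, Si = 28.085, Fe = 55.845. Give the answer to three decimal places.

MgO: 8.32/40.304 = 0.20643 mol → 0.20643 mol Mg, 0.20643 mol O.
FeO: 16.18/71.844 = 0.22521 mol → 0.22521 mol Fe, 0.22521 mol O.
CaO: 24.07/56.077 = 0.42923 mol → 0.42923 mol Ca, 0.42923 mol O.
SiO2: 51.99/60.083 = 0.86530 mol → 0.86530 mol Si, 1.73060 mol O.
Total oxygen = 2.59147 mol. Normalization factor = 6/2.59147 = 2.31529.
Si per 6 O = 0.86530 × 2.31529 = 2.003.

2.003 Si apfu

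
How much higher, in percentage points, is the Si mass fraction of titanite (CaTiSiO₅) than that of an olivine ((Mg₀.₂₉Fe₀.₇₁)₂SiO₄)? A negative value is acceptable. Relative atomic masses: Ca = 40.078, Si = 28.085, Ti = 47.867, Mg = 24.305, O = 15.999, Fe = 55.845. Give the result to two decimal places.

First mineral: 28.085 g Si in 196.025 g formula = 14.33 wt% Si.
Second mineral: 28.085 g Si in 185.478 g formula = 15.14 wt% Si.
14.33% − 15.14% gives a difference of -0.81 percentage points.

-0.81 percentage points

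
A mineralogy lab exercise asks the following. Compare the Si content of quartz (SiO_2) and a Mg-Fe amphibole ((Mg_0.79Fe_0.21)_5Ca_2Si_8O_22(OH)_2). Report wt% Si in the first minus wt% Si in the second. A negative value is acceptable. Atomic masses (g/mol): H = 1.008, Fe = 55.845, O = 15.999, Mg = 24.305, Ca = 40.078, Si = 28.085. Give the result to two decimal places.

M(SiO_2) = 60.083 g/mol, so wt% Si = 28.085/60.083 × 100 = 46.74%.
M((Mg_0.79Fe_0.21)_5Ca_2Si_8O_22(OH)_2) = 845.470 g/mol, so wt% Si = 224.680/845.470 × 100 = 26.57%.
46.74 − 26.57 = 20.17 pp.

20.17 percentage points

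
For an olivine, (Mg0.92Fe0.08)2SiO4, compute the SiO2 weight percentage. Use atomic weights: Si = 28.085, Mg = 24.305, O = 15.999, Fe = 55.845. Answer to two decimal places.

Molar mass of (Mg0.92Fe0.08)2SiO4 = 1.84×24.305 + 0.16×55.845 + 1×28.085 + 4×15.999 = 145.737 g/mol.
Each formula unit contains 1 Si, equivalent to 1/1 = 1.0000 mol SiO2.
M(SiO2) = 1×28.085 + 2×15.999 = 60.083 g/mol.
Mass of SiO2 per formula unit = 1.0000 × 60.083 = 60.083 g.
SiO2 wt% = 60.083 / 145.737 × 100 = 41.23%.

41.23 wt%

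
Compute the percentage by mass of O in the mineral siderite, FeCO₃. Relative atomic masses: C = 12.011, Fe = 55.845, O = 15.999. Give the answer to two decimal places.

M(FeCO₃) = 115.853 g/mol.
O contributes 3 × 15.999 = 47.997 g per mole.
47.997/115.853 = 0.4143 → 41.43%.

41.43 wt%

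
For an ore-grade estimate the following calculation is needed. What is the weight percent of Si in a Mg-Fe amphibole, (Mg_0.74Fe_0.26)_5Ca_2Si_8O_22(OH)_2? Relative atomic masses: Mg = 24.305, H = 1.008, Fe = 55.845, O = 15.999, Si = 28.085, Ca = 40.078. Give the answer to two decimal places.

26.33 wt%

Molar mass of (Mg_0.74Fe_0.26)_5Ca_2Si_8O_22(OH)_2: 3.70×24.305 + 1.30×55.845 + 2×40.078 + 8×28.085 + 24×15.999 + 2×1.008 = 853.355 g/mol.
Mass of Si per formula unit: 8 × 28.085 = 224.680 g.
Weight fraction Si = 224.680 / 853.355 = 0.2633.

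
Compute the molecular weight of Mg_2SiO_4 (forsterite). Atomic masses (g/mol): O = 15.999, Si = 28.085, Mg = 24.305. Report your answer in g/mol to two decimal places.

140.69 g/mol

M = 2*24.305 + 1*28.085 + 4*15.999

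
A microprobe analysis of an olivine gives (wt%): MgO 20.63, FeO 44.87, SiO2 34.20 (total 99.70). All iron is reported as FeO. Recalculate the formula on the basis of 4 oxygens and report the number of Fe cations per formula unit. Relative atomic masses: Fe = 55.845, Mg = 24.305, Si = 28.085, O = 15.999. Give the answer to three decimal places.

MgO: 20.63/40.304 = 0.51186 mol → 0.51186 mol Mg, 0.51186 mol O.
FeO: 44.87/71.844 = 0.62455 mol → 0.62455 mol Fe, 0.62455 mol O.
SiO2: 34.20/60.083 = 0.56921 mol → 0.56921 mol Si, 1.13842 mol O.
Total oxygen = 2.27483 mol. Normalization factor = 4/2.27483 = 1.75837.
Fe per 4 O = 0.62455 × 1.75837 = 1.098.

1.098 Fe apfu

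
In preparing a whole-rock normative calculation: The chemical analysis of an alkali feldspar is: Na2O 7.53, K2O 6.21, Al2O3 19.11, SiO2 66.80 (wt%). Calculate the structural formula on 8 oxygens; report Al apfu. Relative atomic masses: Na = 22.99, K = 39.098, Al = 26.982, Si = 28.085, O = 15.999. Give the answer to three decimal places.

1.009 Al apfu

7.53 wt% Na2O ÷ 61.979 g/mol = 0.12149 mol, giving 0.24298 Na and 0.12149 O.
6.21 wt% K2O ÷ 94.195 g/mol = 0.06593 mol, giving 0.13186 K and 0.06593 O.
19.11 wt% Al2O3 ÷ 101.961 g/mol = 0.18742 mol, giving 0.37484 Al and 0.56226 O.
66.80 wt% SiO2 ÷ 60.083 g/mol = 1.11180 mol, giving 1.11180 Si and 2.22360 O.
Oxygen sums to 2.97328; scaling by 8/2.97328 = 2.69063 puts the formula on 8 O.
Al: 0.37484 × 2.69063 = 1.009 atoms per formula unit.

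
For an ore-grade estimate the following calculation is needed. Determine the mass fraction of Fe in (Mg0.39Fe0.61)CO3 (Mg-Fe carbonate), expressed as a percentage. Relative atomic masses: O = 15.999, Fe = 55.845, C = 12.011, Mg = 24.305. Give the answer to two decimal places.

Formula mass = 0.39×24.305 + 0.61×55.845 + 1×12.011 + 3×15.999 = 103.552 g/mol, of which 34.065 g is Fe.
So Fe makes up 34.065/103.552 = 0.3290 of the mass, i.e. 32.90%.

32.90 mass %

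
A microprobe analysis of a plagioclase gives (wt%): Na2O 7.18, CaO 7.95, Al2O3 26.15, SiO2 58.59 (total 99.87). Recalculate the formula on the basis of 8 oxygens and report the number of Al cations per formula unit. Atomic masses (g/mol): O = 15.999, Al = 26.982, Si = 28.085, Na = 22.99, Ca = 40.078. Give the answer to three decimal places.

1.378 Al apfu

Na2O (M=61.979): mol = 0.11585; Na = 0.23170, O = 0.11585.
CaO (M=56.077): mol = 0.14177; Ca = 0.14177, O = 0.14177.
Al2O3 (M=101.961): mol = 0.25647; Al = 0.51294, O = 0.76941.
SiO2 (M=60.083): mol = 0.97515; Si = 0.97515, O = 1.95030.
ΣO = 2.97733; factor = 8/ΣO = 2.68697.
Al apfu = 0.51294 × 2.68697 = 1.378.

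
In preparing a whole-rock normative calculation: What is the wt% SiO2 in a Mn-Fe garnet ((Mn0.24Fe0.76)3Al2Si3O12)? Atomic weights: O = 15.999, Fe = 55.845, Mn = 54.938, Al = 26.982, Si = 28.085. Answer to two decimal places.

36.26 wt%

M((Mn0.24Fe0.76)3Al2Si3O12) = 497.089 g/mol; M(SiO2) = 60.083 g/mol.
Moles SiO2 per formula unit = 3 Si ÷ 1 = 3.0000.
SiO2 fraction = (3.0000 × 60.083) / 497.089 = 180.249/497.089 = 0.3626.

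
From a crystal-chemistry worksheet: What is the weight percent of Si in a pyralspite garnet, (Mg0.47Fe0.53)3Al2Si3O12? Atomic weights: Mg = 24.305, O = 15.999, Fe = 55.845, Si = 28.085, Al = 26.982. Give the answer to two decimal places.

18.59 mass %

Molar mass of (Mg0.47Fe0.53)3Al2Si3O12: 1.41·24.305 + 1.59·55.845 + 2·26.982 + 3·28.085 + 12·15.999 = 453.271 g/mol.
Mass of Si per formula unit: 3 × 28.085 = 84.255 g.
Weight fraction Si = 84.255 / 453.271 = 0.1859.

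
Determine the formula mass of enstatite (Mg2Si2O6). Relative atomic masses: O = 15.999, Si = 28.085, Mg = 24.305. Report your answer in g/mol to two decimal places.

Mg: 2 × 24.305 = 48.6100
Si: 2 × 28.085 = 56.1700
O: 6 × 15.999 = 95.9940
Summing the contributions gives the formula mass.

200.77 g/mol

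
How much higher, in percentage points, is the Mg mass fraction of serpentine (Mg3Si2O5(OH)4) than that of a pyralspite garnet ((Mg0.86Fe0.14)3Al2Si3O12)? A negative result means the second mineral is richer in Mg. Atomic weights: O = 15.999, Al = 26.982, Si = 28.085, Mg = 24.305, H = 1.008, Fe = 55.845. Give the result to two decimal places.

Mg in Mg3Si2O5(OH)4: molar mass 277.108 g/mol; 3×24.305 = 72.915 g → 26.31 wt%.
Mg in (Mg0.86Fe0.14)3Al2Si3O12: molar mass 416.369 g/mol; 2.58×24.305 = 62.707 g → 15.06 wt%.
Difference = 26.31 − 15.06 = 11.25 percentage points.

11.25 percentage points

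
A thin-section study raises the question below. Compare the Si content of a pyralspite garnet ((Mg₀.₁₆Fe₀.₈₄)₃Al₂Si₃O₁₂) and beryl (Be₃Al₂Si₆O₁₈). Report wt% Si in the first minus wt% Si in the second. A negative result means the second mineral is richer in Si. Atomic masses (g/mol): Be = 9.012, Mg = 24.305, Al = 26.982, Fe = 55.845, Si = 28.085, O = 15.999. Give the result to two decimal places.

-13.89 percentage points

Si in (Mg₀.₁₆Fe₀.₈₄)₃Al₂Si₃O₁₂: molar mass 482.603 g/mol; 3×28.085 = 84.255 g → 17.46 wt%.
Si in Be₃Al₂Si₆O₁₈: molar mass 537.492 g/mol; 6×28.085 = 168.510 g → 31.35 wt%.
Difference = 17.46 − 31.35 = -13.89 percentage points.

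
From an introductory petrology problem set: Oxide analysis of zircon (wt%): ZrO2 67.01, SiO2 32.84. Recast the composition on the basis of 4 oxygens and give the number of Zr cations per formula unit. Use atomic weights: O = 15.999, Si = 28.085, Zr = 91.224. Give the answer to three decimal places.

0.997 Zr apfu

67.01 wt% ZrO2 ÷ 123.222 g/mol = 0.54382 mol, giving 0.54382 Zr and 1.08764 O.
32.84 wt% SiO2 ÷ 60.083 g/mol = 0.54658 mol, giving 0.54658 Si and 1.09316 O.
Oxygen sums to 2.18080; scaling by 4/2.18080 = 1.83419 puts the formula on 4 O.
Zr: 0.54382 × 1.83419 = 0.997 atoms per formula unit.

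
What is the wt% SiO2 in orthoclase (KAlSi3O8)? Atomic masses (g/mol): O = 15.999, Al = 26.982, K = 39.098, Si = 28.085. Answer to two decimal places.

M(KAlSi3O8) = 278.327 g/mol; M(SiO2) = 60.083 g/mol.
Moles SiO2 per formula unit = 3 Si ÷ 1 = 3.0000.
SiO2 fraction = (3.0000 × 60.083) / 278.327 = 180.249/278.327 = 0.6476.

64.76 wt%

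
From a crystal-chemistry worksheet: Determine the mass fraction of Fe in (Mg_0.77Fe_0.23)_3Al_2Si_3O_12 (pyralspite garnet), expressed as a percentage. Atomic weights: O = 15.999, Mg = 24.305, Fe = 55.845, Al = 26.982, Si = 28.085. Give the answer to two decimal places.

Formula mass = 2.31×24.305 + 0.69×55.845 + 2×26.982 + 3×28.085 + 12×15.999 = 424.885 g/mol, of which 38.533 g is Fe.
So Fe makes up 38.533/424.885 = 0.0907 of the mass, i.e. 9.07%.

9.07 mass %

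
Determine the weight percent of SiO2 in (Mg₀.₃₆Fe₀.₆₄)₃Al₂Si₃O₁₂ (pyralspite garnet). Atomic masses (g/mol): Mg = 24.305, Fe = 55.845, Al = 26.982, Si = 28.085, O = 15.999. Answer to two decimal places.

38.87 wt%

Formula mass = 463.679 g/mol.
3 Si → 3.0000 mol SiO2 per formula unit; M(SiO2) = 60.083, so SiO2 mass = 180.249 g.
180.249/463.679 × 100 = 38.87 wt%.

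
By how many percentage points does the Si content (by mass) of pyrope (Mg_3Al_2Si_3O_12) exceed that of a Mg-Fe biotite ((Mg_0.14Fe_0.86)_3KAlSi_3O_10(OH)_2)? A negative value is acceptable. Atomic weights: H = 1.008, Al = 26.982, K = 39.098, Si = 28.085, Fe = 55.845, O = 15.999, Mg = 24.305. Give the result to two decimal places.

M(Mg_3Al_2Si_3O_12) = 403.122 g/mol, so wt% Si = 84.255/403.122 × 100 = 20.90%.
M((Mg_0.14Fe_0.86)_3KAlSi_3O_10(OH)_2) = 498.627 g/mol, so wt% Si = 84.255/498.627 × 100 = 16.90%.
20.90 − 16.90 = 4.00 pp.

4.00 percentage points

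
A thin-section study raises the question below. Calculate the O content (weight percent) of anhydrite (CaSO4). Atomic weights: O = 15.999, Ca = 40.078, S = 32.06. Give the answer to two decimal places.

Molar mass of CaSO4: 1·40.078 + 1·32.06 + 4·15.999 = 136.134 g/mol.
Mass of O per formula unit: 4 × 15.999 = 63.996 g.
Weight fraction O = 63.996 / 136.134 = 0.4701.

47.01 weight percent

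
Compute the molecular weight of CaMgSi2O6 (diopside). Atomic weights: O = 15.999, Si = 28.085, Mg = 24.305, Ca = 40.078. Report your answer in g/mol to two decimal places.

216.55 g/mol

M = 1×40.078 + 1×24.305 + 2×28.085 + 6×15.999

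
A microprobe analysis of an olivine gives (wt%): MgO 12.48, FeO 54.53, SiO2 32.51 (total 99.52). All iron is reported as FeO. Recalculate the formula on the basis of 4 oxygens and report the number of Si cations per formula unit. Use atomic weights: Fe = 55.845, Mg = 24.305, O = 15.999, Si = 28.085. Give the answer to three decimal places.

1.006 Si apfu

MgO: 12.48/40.304 = 0.30965 mol → 0.30965 mol Mg, 0.30965 mol O.
FeO: 54.53/71.844 = 0.75901 mol → 0.75901 mol Fe, 0.75901 mol O.
SiO2: 32.51/60.083 = 0.54108 mol → 0.54108 mol Si, 1.08216 mol O.
Total oxygen = 2.15082 mol. Normalization factor = 4/2.15082 = 1.85976.
Si per 4 O = 0.54108 × 1.85976 = 1.006.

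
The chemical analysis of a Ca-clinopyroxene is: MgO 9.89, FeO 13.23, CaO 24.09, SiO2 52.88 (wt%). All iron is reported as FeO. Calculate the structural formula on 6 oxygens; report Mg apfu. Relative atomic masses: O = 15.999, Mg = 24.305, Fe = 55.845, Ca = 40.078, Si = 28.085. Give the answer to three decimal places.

MgO: 9.89/40.304 = 0.24539 mol → 0.24539 mol Mg, 0.24539 mol O.
FeO: 13.23/71.844 = 0.18415 mol → 0.18415 mol Fe, 0.18415 mol O.
CaO: 24.09/56.077 = 0.42959 mol → 0.42959 mol Ca, 0.42959 mol O.
SiO2: 52.88/60.083 = 0.88012 mol → 0.88012 mol Si, 1.76024 mol O.
Total oxygen = 2.61937 mol. Normalization factor = 6/2.61937 = 2.29063.
Mg per 6 O = 0.24539 × 2.29063 = 0.562.

0.562 Mg apfu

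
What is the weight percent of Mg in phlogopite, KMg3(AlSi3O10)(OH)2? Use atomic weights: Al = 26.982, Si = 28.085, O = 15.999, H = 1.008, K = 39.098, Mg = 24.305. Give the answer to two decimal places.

17.47 weight percent

M(KMg3(AlSi3O10)(OH)2) = 417.254 g/mol.
Mg contributes 3 × 24.305 = 72.915 g per mole.
72.915/417.254 = 0.1747 → 17.47%.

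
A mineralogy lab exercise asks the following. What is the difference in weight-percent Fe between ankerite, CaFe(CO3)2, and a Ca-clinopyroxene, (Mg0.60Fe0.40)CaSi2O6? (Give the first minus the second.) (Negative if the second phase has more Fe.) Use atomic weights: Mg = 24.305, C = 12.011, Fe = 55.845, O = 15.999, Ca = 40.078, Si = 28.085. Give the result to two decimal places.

16.11 percentage points

First mineral: 55.845 g Fe in 215.939 g formula = 25.86 wt% Fe.
Second mineral: 22.338 g Fe in 229.163 g formula = 9.75 wt% Fe.
25.86% − 9.75% gives a difference of 16.11 percentage points.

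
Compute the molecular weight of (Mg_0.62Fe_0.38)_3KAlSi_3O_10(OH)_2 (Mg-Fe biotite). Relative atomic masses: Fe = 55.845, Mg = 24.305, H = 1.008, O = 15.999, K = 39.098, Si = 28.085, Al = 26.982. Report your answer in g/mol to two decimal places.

Mg: 1.86 × 24.305 = 45.2073
Fe: 1.14 × 55.845 = 63.6633
K: 1 × 39.098 = 39.0980
Al: 1 × 26.982 = 26.9820
Si: 3 × 28.085 = 84.2550
O: 12 × 15.999 = 191.9880
H: 2 × 1.008 = 2.0160
Summing the contributions gives the formula mass.

453.21 g/mol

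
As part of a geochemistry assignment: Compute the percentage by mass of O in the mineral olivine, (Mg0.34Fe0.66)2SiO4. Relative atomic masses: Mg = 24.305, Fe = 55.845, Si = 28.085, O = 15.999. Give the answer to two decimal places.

35.10 mass %

Molar mass of (Mg0.34Fe0.66)2SiO4: 0.68·24.305 + 1.32·55.845 + 1·28.085 + 4·15.999 = 182.324 g/mol.
Mass of O per formula unit: 4 × 15.999 = 63.996 g.
Weight fraction O = 63.996 / 182.324 = 0.3510.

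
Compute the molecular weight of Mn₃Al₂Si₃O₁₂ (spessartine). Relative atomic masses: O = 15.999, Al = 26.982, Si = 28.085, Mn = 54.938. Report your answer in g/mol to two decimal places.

M = 3×54.938 + 2×26.982 + 3×28.085 + 12×15.999

495.02 g/mol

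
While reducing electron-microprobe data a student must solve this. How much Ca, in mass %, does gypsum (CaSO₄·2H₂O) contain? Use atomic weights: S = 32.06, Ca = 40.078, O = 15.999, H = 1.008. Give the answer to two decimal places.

23.28 mass %

Formula mass = 1*40.078 + 1*32.06 + 6*15.999 + 4*1.008 = 172.164 g/mol, of which 40.078 g is Ca.
So Ca makes up 40.078/172.164 = 0.2328 of the mass, i.e. 23.28%.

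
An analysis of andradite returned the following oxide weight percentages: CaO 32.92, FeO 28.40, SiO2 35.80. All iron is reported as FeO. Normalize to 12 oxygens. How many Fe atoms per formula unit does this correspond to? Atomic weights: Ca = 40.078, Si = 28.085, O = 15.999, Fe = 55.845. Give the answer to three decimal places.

CaO: 32.92/56.077 = 0.58705 mol → 0.58705 mol Ca, 0.58705 mol O.
FeO: 28.40/71.844 = 0.39530 mol → 0.39530 mol Fe, 0.39530 mol O.
SiO2: 35.80/60.083 = 0.59584 mol → 0.59584 mol Si, 1.19168 mol O.
Total oxygen = 2.17403 mol. Normalization factor = 12/2.17403 = 5.51970.
Fe per 12 O = 0.39530 × 5.51970 = 2.182.

2.182 Fe apfu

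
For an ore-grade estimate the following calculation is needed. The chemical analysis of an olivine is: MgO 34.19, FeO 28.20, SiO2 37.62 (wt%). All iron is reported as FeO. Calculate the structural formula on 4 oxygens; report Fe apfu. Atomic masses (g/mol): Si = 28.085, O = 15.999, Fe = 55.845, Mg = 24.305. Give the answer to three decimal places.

MgO (M=40.304): mol = 0.84830; Mg = 0.84830, O = 0.84830.
FeO (M=71.844): mol = 0.39252; Fe = 0.39252, O = 0.39252.
SiO2 (M=60.083): mol = 0.62613; Si = 0.62613, O = 1.25226.
ΣO = 2.49308; factor = 4/ΣO = 1.60444.
Fe apfu = 0.39252 × 1.60444 = 0.630.

0.630 Fe apfu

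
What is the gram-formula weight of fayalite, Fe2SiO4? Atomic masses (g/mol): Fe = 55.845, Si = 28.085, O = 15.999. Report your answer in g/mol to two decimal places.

Fe: 2 × 55.845 = 111.6900
Si: 1 × 28.085 = 28.0850
O: 4 × 15.999 = 63.9960
Summing the contributions gives the formula mass.

203.77 g/mol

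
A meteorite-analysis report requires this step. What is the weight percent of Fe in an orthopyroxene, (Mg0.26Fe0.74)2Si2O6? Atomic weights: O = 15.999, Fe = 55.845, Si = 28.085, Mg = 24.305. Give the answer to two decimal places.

33.40 mass %

M((Mg0.26Fe0.74)2Si2O6) = 247.453 g/mol.
Fe contributes 1.48 × 55.845 = 82.651 g per mole.
82.651/247.453 = 0.3340 → 33.40%.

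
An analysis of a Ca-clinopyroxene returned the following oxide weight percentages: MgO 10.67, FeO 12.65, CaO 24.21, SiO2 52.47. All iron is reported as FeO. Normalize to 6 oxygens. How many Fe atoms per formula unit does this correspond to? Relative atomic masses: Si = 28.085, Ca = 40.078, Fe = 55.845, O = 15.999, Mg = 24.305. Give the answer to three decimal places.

0.403 Fe apfu

MgO: 10.67/40.304 = 0.26474 mol → 0.26474 mol Mg, 0.26474 mol O.
FeO: 12.65/71.844 = 0.17608 mol → 0.17608 mol Fe, 0.17608 mol O.
CaO: 24.21/56.077 = 0.43173 mol → 0.43173 mol Ca, 0.43173 mol O.
SiO2: 52.47/60.083 = 0.87329 mol → 0.87329 mol Si, 1.74658 mol O.
Total oxygen = 2.61913 mol. Normalization factor = 6/2.61913 = 2.29084.
Fe per 6 O = 0.17608 × 2.29084 = 0.403.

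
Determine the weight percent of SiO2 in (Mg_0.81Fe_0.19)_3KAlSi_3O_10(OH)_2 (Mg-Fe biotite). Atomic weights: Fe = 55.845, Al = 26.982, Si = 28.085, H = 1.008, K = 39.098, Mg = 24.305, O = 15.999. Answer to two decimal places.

41.41 wt%

Formula mass = 435.232 g/mol.
3 Si → 3.0000 mol SiO2 per formula unit; M(SiO2) = 60.083, so SiO2 mass = 180.249 g.
180.249/435.232 × 100 = 41.41 wt%.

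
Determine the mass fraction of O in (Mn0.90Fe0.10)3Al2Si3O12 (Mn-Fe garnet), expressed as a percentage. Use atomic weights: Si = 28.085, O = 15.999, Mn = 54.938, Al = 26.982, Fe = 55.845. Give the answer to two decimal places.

Molar mass of (Mn0.90Fe0.10)3Al2Si3O12: 2.70·54.938 + 0.30·55.845 + 2·26.982 + 3·28.085 + 12·15.999 = 495.293 g/mol.
Mass of O per formula unit: 12 × 15.999 = 191.988 g.
Weight fraction O = 191.988 / 495.293 = 0.3876.

38.76 mass %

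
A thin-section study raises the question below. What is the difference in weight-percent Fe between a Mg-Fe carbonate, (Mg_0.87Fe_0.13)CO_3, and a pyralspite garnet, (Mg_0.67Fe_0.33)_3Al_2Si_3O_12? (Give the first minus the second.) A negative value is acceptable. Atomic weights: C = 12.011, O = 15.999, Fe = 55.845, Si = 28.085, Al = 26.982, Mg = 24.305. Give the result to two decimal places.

-4.52 percentage points

M((Mg_0.87Fe_0.13)CO_3) = 88.413 g/mol, so wt% Fe = 7.260/88.413 × 100 = 8.21%.
M((Mg_0.67Fe_0.33)_3Al_2Si_3O_12) = 434.347 g/mol, so wt% Fe = 55.287/434.347 × 100 = 12.73%.
8.21 − 12.73 = -4.52 pp.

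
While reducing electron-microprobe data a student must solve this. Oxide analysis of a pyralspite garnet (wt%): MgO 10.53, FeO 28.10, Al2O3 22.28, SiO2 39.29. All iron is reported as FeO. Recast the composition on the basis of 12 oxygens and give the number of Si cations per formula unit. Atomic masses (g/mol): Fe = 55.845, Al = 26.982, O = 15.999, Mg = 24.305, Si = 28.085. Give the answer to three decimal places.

MgO: 10.53/40.304 = 0.26126 mol → 0.26126 mol Mg, 0.26126 mol O.
FeO: 28.10/71.844 = 0.39113 mol → 0.39113 mol Fe, 0.39113 mol O.
Al2O3: 22.28/101.961 = 0.21851 mol → 0.43702 mol Al, 0.65553 mol O.
SiO2: 39.29/60.083 = 0.65393 mol → 0.65393 mol Si, 1.30786 mol O.
Total oxygen = 2.61578 mol. Normalization factor = 12/2.61578 = 4.58754.
Si per 12 O = 0.65393 × 4.58754 = 3.000.

3.000 Si apfu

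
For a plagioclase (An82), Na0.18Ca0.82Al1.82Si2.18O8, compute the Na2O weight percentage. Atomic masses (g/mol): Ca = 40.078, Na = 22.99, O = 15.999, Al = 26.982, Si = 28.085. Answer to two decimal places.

Formula mass = 275.327 g/mol.
0.18 Na → 0.0900 mol Na2O per formula unit; M(Na2O) = 61.979, so Na2O mass = 5.578 g.
5.578/275.327 × 100 = 2.03 wt%.

2.03 wt%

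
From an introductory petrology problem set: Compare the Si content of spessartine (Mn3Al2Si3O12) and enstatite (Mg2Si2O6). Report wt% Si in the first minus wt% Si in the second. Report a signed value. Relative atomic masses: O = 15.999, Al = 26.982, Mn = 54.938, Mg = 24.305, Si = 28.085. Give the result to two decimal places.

M(Mn3Al2Si3O12) = 495.021 g/mol, so wt% Si = 84.255/495.021 × 100 = 17.02%.
M(Mg2Si2O6) = 200.774 g/mol, so wt% Si = 56.170/200.774 × 100 = 27.98%.
17.02 − 27.98 = -10.96 pp.

-10.96 percentage points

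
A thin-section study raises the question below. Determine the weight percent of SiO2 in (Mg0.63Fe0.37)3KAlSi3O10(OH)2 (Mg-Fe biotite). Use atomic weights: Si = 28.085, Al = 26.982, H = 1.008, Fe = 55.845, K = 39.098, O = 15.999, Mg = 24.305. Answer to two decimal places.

Molar mass of (Mg0.63Fe0.37)3KAlSi3O10(OH)2 = 1.89·24.305 + 1.11·55.845 + 1·39.098 + 1·26.982 + 3·28.085 + 12·15.999 + 2·1.008 = 452.263 g/mol.
Each formula unit contains 3 Si, equivalent to 3/1 = 3.0000 mol SiO2.
M(SiO2) = 1×28.085 + 2×15.999 = 60.083 g/mol.
Mass of SiO2 per formula unit = 3.0000 × 60.083 = 180.249 g.
SiO2 wt% = 180.249 / 452.263 × 100 = 39.85%.

39.85 wt%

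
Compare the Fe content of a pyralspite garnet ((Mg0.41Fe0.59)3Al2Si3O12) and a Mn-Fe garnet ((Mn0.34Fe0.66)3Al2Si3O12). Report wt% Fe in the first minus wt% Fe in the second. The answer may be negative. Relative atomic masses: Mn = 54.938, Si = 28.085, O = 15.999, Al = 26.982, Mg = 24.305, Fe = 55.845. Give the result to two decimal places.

-0.72 percentage points

Fe in (Mg0.41Fe0.59)3Al2Si3O12: molar mass 458.948 g/mol; 1.77×55.845 = 98.846 g → 21.54 wt%.
Fe in (Mn0.34Fe0.66)3Al2Si3O12: molar mass 496.817 g/mol; 1.98×55.845 = 110.573 g → 22.26 wt%.
Difference = 21.54 − 22.26 = -0.72 percentage points.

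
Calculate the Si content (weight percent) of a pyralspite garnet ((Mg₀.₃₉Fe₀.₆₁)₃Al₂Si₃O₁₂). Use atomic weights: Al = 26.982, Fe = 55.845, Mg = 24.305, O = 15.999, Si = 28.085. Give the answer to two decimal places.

Formula mass = 1.17·24.305 + 1.83·55.845 + 2·26.982 + 3·28.085 + 12·15.999 = 460.840 g/mol, of which 84.255 g is Si.
So Si makes up 84.255/460.840 = 0.1828 of the mass, i.e. 18.28%.

18.28 weight percent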